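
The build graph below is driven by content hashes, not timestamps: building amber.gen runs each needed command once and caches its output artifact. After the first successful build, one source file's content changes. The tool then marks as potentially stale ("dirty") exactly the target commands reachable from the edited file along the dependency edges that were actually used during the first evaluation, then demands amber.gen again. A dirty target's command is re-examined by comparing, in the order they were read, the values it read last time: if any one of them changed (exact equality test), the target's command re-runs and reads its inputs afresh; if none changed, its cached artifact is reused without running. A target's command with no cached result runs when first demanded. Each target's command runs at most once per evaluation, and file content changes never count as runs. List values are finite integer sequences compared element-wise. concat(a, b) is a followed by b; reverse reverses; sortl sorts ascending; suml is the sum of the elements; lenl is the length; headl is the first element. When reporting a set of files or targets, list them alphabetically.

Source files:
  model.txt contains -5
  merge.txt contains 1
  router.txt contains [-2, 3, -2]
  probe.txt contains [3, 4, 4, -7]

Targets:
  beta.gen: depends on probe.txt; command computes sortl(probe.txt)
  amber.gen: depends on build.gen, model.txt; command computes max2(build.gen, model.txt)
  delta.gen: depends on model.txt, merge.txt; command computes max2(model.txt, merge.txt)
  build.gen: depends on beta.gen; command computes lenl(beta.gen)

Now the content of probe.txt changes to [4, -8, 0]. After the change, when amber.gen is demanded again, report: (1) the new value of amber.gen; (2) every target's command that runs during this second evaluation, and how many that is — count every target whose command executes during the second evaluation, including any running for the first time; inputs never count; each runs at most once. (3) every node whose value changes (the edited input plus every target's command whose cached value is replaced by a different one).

amber.gen now evaluates to 3.
Run set: amber.gen, beta.gen, build.gen (3 run).
Changed values: amber.gen, beta.gen, build.gen, probe.txt.

Initial pass — values computed on the first demand:
  beta.gen = sortl([3, 4, 4, -7]) = [-7, 3, 4, 4]
  build.gen = lenl([-7, 3, 4, 4]) = 4
  amber.gen = max2(4, -5) = 4

Second demand — change propagation:
  beta.gen: re-runs because probe.txt [3, 4, 4, -7]->[4, -8, 0]; new result [-8, 0, 4].
  build.gen: re-runs because beta.gen [-7, 3, 4, 4]->[-8, 0, 4]; new result 3.
  amber.gen: re-runs because build.gen 4->3; new result 3.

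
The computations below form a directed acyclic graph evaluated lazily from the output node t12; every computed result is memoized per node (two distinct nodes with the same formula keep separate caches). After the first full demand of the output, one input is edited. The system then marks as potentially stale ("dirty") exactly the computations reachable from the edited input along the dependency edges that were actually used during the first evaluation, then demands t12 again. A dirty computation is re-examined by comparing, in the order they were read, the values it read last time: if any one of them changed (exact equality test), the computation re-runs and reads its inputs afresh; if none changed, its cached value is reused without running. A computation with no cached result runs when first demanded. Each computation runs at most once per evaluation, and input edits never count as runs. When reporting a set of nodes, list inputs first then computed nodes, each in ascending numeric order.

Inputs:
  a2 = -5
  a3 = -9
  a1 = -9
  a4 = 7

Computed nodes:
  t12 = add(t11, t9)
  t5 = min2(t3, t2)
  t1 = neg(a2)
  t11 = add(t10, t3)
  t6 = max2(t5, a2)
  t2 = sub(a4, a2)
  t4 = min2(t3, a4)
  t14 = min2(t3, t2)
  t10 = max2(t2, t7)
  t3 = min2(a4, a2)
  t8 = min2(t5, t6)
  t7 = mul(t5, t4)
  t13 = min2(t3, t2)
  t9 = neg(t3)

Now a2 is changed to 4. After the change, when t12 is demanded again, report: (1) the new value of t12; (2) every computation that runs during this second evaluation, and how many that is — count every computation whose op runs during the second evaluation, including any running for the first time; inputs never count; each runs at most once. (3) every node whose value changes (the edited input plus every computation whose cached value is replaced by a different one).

First demand of the output computes:
  t2 = sub(7, -5) = 12
  t3 = min2(7, -5) = -5
  t4 = min2(-5, 7) = -5
  t5 = min2(-5, 12) = -5
  t7 = mul(-5, -5) = 25
  t9 = neg(-5) = 5
  t10 = max2(12, 25) = 25
  t11 = add(25, -5) = 20
  t12 = add(20, 5) = 25

After the edit, cleaning proceeds:
  t2: a read changed (a2 -5->4) — executes, giving 3.
  t3: a read changed (a2 -5->4) — executes, giving 4.
  t4: a read changed (t3 -5->4) — executes, giving 4.
  t5: a read changed (t3 -5->4; t2 12->3) — executes, giving 3.
  t7: a read changed (t5 -5->3; t4 -5->4) — executes, giving 12.
  t9: a read changed (t3 -5->4) — executes, giving -4.
  t10: a read changed (t2 12->3; t7 25->12) — executes, giving 12.
  t11: a read changed (t10 25->12; t3 -5->4) — executes, giving 16.
  t12: a read changed (t11 20->16; t9 5->-4) — executes, giving 12.

Demanding t12 again yields 12.
9 computations run: t2, t3, t4, t5, t7, t9, t10, t11, t12.
The nodes whose values change: a2, t2, t3, t4, t5, t7, t9, t10, t11, t12.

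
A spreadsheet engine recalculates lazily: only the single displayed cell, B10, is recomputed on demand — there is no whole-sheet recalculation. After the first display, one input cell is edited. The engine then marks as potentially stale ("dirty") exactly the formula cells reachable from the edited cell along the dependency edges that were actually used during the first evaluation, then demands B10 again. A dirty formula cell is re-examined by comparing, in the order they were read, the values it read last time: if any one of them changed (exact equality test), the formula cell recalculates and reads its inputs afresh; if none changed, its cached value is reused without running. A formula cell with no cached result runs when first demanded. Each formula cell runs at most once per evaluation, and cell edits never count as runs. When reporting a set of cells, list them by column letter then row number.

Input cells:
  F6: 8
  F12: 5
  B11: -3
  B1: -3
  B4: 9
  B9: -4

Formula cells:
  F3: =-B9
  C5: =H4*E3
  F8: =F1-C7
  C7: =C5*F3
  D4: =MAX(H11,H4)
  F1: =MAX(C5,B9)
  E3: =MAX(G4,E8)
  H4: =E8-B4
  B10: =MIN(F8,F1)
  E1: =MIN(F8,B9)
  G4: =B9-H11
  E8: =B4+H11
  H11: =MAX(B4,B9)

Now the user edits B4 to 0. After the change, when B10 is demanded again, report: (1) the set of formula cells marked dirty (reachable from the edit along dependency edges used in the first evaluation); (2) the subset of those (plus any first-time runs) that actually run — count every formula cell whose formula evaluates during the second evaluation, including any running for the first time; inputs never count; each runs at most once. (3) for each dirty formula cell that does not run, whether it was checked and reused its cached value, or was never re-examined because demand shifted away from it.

First evaluation (everything demanded from the output):
  F3 = -(-4) = 4
  H11 = MAX(9, -4) = 9
  E8 = 9 + 9 = 18
  G4 = -4 - 9 = -13
  E3 = MAX(-13, 18) = 18
  H4 = 18 - 9 = 9
  C5 = 9 * 18 = 162
  C7 = 162 * 4 = 648
  F1 = MAX(162, -4) = 162
  F8 = 162 - 648 = -486
  B10 = MIN(-486, 162) = -486

Propagation after the edit:
  H11: runs — B4 9->0; result 0.
  E8: runs — B4 9->0; H11 9->0; result 0.
  G4: runs — H11 9->0; result -4.
  E3: runs — G4 -13->-4; E8 18->0; result 0.
  H4: runs — E8 18->0; B4 9->0; result 0.
  C5: runs — H4 9->0; E3 18->0; result 0.
  C7: runs — C5 162->0; result 0.
  F1: runs — C5 162->0; result 0.
  F8: runs — F1 162->0; C7 648->0; result 0.
  B10: runs — F8 -486->0; F1 162->0; result 0.

Marked dirty: B10, C5, C7, E3, E8, F1, F8, G4, H4, H11.
Formula cells that run: B10, C5, C7, E3, E8, F1, F8, G4, H4, H11 — 10 in total.
Every dirty formula cell ran.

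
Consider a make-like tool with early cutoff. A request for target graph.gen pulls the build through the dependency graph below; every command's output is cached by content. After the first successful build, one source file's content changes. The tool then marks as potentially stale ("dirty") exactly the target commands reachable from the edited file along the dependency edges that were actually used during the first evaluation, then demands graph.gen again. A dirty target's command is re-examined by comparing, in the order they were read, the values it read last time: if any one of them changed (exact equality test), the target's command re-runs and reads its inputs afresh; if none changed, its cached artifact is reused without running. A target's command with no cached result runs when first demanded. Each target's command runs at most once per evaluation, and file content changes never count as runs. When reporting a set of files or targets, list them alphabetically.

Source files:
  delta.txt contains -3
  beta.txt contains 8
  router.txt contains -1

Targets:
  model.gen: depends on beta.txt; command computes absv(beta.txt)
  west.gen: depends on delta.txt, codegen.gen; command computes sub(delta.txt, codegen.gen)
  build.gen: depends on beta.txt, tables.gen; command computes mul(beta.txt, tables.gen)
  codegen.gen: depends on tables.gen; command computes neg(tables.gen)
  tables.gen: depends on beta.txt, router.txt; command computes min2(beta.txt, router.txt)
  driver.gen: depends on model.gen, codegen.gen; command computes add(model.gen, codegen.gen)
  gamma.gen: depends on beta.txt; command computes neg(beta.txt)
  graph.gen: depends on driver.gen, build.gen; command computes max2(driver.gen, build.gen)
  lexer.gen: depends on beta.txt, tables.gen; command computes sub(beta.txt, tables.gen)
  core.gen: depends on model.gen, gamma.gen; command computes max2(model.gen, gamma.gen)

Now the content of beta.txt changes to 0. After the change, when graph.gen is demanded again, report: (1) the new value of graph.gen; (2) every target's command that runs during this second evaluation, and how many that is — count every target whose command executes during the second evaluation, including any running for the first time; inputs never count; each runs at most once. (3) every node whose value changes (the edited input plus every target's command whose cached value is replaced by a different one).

Demanding graph.gen again yields 1.
5 target commands run: build.gen, driver.gen, graph.gen, model.gen, tables.gen.
The nodes whose values change: beta.txt, build.gen, driver.gen, graph.gen, model.gen.
Note where the cutoff bites: codegen.gen is checked, finds nothing changed, and keeps its cache.

First demand of the output computes:
  model.gen = absv(8) = 8
  tables.gen = min2(8, -1) = -1
  build.gen = mul(8, -1) = -8
  codegen.gen = neg(-1) = 1
  driver.gen = add(8, 1) = 9
  graph.gen = max2(9, -8) = 9

After the edit, cleaning proceeds:
  model.gen: a read changed (beta.txt 8->0) — executes, giving 0.
  tables.gen: a read changed (beta.txt 8->0) — executes, giving -1 — identical to its old value.
  build.gen: a read changed (beta.txt 8->0) — executes, giving 0.
  codegen.gen: dirty, but its reads are unchanged (tables.gen unchanged); cached 1 stands.
  driver.gen: a read changed (model.gen 8->0) — executes, giving 1.
  graph.gen: a read changed (driver.gen 9->1; build.gen -8->0) — executes, giving 1.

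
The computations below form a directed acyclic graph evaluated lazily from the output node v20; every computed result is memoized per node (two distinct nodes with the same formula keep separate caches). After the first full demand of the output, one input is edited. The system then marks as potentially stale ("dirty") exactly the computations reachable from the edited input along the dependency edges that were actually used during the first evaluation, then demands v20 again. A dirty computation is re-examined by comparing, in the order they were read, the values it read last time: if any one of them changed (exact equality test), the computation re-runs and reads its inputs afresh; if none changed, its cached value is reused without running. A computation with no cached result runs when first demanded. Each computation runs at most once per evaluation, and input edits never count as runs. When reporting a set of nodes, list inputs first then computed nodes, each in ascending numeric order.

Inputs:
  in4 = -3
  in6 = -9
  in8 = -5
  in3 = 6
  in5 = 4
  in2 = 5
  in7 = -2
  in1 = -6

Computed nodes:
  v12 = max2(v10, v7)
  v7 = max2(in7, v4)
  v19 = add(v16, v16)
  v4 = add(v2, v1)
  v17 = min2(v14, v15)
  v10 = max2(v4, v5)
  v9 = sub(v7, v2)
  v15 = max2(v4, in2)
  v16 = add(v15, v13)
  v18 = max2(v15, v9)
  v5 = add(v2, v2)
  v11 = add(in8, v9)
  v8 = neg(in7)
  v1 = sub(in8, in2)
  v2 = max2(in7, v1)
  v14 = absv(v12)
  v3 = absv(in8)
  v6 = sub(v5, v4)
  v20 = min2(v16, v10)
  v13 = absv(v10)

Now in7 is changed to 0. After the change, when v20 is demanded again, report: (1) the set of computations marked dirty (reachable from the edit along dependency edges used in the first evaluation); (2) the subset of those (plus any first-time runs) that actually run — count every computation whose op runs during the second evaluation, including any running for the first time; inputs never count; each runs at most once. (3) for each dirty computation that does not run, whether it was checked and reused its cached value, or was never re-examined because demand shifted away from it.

The edit dirties: v2, v4, v5, v10, v13, v15, v16, v20.
8 computations run: v2, v4, v5, v10, v13, v15, v16, v20.
No dirty computation escaped a run.

First demand of the output computes:
  v1 = sub(-5, 5) = -10
  v2 = max2(-2, -10) = -2
  v4 = add(-2, -10) = -12
  v5 = add(-2, -2) = -4
  v10 = max2(-12, -4) = -4
  v13 = absv(-4) = 4
  v15 = max2(-12, 5) = 5
  v16 = add(5, 4) = 9
  v20 = min2(9, -4) = -4

After the edit, cleaning proceeds:
  v2: a read changed (in7 -2->0) — executes, giving 0.
  v4: a read changed (v2 -2->0) — executes, giving -10.
  v5: a read changed (v2 -2->0; v2 -2->0) — executes, giving 0.
  v10: a read changed (v4 -12->-10; v5 -4->0) — executes, giving 0.
  v13: a read changed (v10 -4->0) — executes, giving 0.
  v15: a read changed (v4 -12->-10) — executes, giving 5 — identical to its old value.
  v16: a read changed (v13 4->0) — executes, giving 5.
  v20: a read changed (v16 9->5; v10 -4->0) — executes, giving 0.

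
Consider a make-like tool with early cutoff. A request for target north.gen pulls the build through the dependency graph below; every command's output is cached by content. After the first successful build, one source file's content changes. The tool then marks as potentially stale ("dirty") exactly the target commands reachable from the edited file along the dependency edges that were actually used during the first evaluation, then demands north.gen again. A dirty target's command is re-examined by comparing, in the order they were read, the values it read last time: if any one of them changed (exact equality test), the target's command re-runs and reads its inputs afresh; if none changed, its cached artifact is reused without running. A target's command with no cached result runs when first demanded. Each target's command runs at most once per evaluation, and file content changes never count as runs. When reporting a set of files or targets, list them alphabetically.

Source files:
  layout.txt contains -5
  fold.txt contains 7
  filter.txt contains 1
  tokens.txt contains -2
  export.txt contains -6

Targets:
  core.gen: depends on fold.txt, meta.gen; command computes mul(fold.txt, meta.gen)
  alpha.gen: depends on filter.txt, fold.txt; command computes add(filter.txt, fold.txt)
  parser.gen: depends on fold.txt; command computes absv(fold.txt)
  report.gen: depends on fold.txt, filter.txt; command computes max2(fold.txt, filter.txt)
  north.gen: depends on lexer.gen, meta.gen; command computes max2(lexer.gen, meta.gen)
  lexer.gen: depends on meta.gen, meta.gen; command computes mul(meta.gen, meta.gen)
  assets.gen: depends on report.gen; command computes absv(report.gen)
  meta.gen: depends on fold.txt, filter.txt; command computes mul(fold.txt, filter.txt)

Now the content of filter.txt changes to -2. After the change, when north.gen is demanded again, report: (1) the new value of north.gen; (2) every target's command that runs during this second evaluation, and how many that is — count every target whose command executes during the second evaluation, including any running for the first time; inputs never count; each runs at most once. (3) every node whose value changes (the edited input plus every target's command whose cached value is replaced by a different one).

Demanding north.gen again yields 196.
3 target commands run: lexer.gen, meta.gen, north.gen.
The nodes whose values change: filter.txt, lexer.gen, meta.gen, north.gen.

First demand of the output computes:
  meta.gen = mul(7, 1) = 7
  lexer.gen = mul(7, 7) = 49
  north.gen = max2(49, 7) = 49

After the edit, cleaning proceeds:
  meta.gen: a read changed (filter.txt 1->-2) — executes, giving -14.
  lexer.gen: a read changed (meta.gen 7->-14; meta.gen 7->-14) — executes, giving 196.
  north.gen: a read changed (lexer.gen 49->196; meta.gen 7->-14) — executes, giving 196.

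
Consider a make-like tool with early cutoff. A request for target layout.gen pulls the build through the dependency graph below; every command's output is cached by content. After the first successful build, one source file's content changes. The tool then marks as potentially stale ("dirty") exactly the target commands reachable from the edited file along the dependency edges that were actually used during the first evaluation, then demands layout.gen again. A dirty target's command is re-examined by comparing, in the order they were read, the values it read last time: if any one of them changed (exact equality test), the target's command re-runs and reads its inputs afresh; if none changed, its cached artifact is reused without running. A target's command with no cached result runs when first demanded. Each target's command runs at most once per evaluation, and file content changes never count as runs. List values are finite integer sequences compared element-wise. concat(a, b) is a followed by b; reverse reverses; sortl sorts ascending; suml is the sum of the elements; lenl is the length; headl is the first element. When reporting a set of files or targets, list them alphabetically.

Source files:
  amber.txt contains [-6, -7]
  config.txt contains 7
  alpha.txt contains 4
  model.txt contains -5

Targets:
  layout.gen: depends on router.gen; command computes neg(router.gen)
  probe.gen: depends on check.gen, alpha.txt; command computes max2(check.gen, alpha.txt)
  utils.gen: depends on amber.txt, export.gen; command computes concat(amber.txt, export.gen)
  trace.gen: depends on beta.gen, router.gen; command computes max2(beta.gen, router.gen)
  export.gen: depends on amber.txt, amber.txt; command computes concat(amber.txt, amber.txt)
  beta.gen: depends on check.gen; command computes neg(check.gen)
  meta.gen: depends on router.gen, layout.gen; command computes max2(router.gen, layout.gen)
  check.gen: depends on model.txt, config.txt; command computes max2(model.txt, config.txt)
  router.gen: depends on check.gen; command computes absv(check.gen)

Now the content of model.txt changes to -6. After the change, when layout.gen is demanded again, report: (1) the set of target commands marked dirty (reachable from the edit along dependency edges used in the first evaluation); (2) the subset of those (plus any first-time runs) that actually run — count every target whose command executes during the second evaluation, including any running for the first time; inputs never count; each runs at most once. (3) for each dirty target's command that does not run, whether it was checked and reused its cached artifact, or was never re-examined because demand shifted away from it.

First demand of the output computes:
  check.gen = max2(-5, 7) = 7
  router.gen = absv(7) = 7
  layout.gen = neg(7) = -7

After the edit, cleaning proceeds:
  check.gen: a read changed (model.txt -5->-6) — executes, giving 7 — identical to its old value.
  router.gen: dirty, but its reads are unchanged (check.gen unchanged); cached 7 stands.
  layout.gen: dirty, but its reads are unchanged (router.gen unchanged); cached -7 stands.

Note the absorption at check.gen: it re-runs yet its value is the same, leaving the output's value untouched.

The edit dirties: check.gen, layout.gen, router.gen.
1 target commands run: check.gen.
Cache hits after checking: layout.gen, router.gen.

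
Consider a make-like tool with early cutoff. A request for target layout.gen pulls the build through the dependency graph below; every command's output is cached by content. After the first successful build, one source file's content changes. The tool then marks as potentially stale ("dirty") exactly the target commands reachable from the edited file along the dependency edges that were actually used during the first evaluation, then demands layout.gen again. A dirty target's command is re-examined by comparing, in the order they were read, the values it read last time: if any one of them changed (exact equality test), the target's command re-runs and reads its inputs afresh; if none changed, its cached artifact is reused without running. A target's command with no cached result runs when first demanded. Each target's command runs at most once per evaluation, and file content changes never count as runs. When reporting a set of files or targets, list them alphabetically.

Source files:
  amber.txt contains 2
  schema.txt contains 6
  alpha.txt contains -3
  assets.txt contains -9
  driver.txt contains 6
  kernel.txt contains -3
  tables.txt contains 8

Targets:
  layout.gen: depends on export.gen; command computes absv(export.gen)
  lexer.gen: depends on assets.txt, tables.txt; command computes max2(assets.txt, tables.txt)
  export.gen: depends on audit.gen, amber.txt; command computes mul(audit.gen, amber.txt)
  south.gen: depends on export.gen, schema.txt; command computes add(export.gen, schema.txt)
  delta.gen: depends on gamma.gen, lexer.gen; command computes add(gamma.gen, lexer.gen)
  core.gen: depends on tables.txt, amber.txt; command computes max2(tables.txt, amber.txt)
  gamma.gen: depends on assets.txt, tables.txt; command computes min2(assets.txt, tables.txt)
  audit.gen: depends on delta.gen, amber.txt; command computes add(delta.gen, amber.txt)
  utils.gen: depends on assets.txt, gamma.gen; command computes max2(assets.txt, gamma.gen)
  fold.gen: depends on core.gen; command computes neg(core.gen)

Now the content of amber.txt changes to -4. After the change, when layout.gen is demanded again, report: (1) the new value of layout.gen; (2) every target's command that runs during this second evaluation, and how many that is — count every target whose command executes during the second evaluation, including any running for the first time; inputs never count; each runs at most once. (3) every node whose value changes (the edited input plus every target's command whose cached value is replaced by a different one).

First demand of the output computes:
  gamma.gen = min2(-9, 8) = -9
  lexer.gen = max2(-9, 8) = 8
  delta.gen = add(-9, 8) = -1
  audit.gen = add(-1, 2) = 1
  export.gen = mul(1, 2) = 2
  layout.gen = absv(2) = 2

After the edit, cleaning proceeds:
  audit.gen: a read changed (amber.txt 2->-4) — executes, giving -5.
  export.gen: a read changed (audit.gen 1->-5; amber.txt 2->-4) — executes, giving 20.
  layout.gen: a read changed (export.gen 2->20) — executes, giving 20.

Demanding layout.gen again yields 20.
3 target commands run: audit.gen, export.gen, layout.gen.
The nodes whose values change: amber.txt, audit.gen, export.gen, layout.gen.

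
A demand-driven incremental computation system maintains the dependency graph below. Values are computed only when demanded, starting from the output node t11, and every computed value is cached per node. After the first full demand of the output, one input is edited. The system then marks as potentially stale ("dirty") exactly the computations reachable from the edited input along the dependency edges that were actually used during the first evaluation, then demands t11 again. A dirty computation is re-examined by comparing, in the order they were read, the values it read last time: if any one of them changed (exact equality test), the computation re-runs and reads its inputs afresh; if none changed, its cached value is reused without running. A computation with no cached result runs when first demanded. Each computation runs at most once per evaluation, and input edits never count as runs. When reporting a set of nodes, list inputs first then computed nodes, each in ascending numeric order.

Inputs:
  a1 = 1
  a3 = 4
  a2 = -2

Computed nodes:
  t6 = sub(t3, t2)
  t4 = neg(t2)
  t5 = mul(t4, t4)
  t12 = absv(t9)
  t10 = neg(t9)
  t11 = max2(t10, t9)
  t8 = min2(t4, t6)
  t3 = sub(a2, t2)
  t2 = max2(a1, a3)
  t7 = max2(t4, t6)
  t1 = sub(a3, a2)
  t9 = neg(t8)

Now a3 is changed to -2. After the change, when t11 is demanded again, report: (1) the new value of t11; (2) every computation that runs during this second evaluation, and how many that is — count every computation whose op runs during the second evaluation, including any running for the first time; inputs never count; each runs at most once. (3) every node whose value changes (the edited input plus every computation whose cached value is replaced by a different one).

First evaluation (everything demanded from the output):
  t2 = max2(1, 4) = 4
  t3 = sub(-2, 4) = -6
  t4 = neg(4) = -4
  t6 = sub(-6, 4) = -10
  t8 = min2(-4, -10) = -10
  t9 = neg(-10) = 10
  t10 = neg(10) = -10
  t11 = max2(-10, 10) = 10

Propagation after the edit:
  t2: runs — a3 4->-2; result 1.
  t3: runs — t2 4->1; result -3.
  t4: runs — t2 4->1; result -1.
  t6: runs — t3 -6->-3; t2 4->1; result -4.
  t8: runs — t4 -4->-1; t6 -10->-4; result -4.
  t9: runs — t8 -10->-4; result 4.
  t10: runs — t9 10->4; result -4.
  t11: runs — t10 -10->-4; t9 10->4; result 4.

New value of t11: 4.
Computations that run: t2, t3, t4, t6, t8, t9, t10, t11 — 8 in total.
Values that change: a3, t2, t3, t4, t6, t8, t9, t10, t11.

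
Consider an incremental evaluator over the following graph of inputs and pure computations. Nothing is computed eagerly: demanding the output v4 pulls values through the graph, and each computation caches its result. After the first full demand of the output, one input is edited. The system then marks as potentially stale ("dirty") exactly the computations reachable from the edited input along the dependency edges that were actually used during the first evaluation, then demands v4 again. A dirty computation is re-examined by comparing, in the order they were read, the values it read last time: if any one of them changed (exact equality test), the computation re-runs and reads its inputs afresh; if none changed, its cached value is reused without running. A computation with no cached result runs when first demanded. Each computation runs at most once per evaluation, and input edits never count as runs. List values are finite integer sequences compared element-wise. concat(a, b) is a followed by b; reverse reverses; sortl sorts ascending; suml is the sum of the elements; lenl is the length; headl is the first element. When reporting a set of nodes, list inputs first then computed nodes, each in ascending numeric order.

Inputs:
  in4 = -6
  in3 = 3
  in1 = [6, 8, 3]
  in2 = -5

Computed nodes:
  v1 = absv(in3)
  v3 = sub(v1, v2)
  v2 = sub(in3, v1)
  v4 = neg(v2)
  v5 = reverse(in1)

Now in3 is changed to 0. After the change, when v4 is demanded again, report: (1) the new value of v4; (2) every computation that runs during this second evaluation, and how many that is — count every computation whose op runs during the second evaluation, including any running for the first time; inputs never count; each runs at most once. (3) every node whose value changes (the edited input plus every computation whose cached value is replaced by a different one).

v4 now evaluates to 0.
Run set: v1, v2 (2 run).
Changed values: in3, v1.
The important point: v2 recomputes to an identical value, and the output ends up unchanged.

Initial pass — values computed on the first demand:
  v1 = absv(3) = 3
  v2 = sub(3, 3) = 0
  v4 = neg(0) = 0

Second demand — change propagation:
  v1: re-runs because in3 3->0; new result 0.
  v2: re-runs because in3 3->0; v1 3->0; new result 0 (unchanged).
  v4: re-examined; everything it read last time is the same (v2 unchanged) — cache 0 kept, no run.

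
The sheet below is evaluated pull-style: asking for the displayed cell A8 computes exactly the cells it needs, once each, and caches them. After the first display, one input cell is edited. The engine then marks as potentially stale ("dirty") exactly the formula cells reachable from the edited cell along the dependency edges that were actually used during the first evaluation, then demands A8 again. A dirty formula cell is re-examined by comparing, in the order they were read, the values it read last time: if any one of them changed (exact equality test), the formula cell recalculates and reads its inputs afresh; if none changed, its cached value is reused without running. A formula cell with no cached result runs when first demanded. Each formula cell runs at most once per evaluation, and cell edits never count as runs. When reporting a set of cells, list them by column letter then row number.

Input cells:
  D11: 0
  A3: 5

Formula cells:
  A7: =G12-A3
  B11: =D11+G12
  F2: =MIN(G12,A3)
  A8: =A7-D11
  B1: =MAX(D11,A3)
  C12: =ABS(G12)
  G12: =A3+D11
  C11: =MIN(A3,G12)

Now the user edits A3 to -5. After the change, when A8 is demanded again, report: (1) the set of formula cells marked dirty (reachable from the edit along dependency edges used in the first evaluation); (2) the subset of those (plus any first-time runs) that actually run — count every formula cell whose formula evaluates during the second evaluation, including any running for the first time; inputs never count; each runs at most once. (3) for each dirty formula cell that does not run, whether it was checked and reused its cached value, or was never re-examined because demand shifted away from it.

The edit dirties: A7, A8, G12.
2 formula cells run: A7, G12.
Cache hits after checking: A8.
Note the absorption at A7: it re-runs yet its value is the same, leaving the output's value untouched.

First demand of the output computes:
  G12 = 5 + 0 = 5
  A7 = 5 - 5 = 0
  A8 = 0 - 0 = 0

After the edit, cleaning proceeds:
  G12: a read changed (A3 5->-5) — executes, giving -5.
  A7: a read changed (G12 5->-5; A3 5->-5) — executes, giving 0 — identical to its old value.
  A8: dirty, but its reads are unchanged (A7 unchanged, D11 unchanged); cached 0 stands.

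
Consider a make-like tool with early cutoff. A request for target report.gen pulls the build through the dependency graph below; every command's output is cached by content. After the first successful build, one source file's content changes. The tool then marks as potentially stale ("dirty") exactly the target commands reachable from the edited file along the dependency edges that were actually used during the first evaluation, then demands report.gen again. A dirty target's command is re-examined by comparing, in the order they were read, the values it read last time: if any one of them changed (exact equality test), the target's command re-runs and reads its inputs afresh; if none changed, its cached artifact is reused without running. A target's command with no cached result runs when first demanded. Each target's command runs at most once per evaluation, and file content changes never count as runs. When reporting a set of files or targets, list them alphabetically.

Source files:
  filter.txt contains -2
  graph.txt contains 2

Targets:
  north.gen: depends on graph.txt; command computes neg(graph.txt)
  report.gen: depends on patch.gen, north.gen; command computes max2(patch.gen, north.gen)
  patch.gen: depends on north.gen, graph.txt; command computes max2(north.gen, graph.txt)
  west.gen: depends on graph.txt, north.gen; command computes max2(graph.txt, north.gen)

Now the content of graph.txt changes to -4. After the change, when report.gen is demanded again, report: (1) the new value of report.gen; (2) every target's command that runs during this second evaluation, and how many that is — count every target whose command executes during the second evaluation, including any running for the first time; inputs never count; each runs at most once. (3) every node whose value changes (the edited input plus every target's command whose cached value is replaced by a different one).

First demand of the output computes:
  north.gen = neg(2) = -2
  patch.gen = max2(-2, 2) = 2
  report.gen = max2(2, -2) = 2

After the edit, cleaning proceeds:
  north.gen: a read changed (graph.txt 2->-4) — executes, giving 4.
  patch.gen: a read changed (north.gen -2->4; graph.txt 2->-4) — executes, giving 4.
  report.gen: a read changed (patch.gen 2->4; north.gen -2->4) — executes, giving 4.

Demanding report.gen again yields 4.
3 target commands run: north.gen, patch.gen, report.gen.
The nodes whose values change: graph.txt, north.gen, patch.gen, report.gen.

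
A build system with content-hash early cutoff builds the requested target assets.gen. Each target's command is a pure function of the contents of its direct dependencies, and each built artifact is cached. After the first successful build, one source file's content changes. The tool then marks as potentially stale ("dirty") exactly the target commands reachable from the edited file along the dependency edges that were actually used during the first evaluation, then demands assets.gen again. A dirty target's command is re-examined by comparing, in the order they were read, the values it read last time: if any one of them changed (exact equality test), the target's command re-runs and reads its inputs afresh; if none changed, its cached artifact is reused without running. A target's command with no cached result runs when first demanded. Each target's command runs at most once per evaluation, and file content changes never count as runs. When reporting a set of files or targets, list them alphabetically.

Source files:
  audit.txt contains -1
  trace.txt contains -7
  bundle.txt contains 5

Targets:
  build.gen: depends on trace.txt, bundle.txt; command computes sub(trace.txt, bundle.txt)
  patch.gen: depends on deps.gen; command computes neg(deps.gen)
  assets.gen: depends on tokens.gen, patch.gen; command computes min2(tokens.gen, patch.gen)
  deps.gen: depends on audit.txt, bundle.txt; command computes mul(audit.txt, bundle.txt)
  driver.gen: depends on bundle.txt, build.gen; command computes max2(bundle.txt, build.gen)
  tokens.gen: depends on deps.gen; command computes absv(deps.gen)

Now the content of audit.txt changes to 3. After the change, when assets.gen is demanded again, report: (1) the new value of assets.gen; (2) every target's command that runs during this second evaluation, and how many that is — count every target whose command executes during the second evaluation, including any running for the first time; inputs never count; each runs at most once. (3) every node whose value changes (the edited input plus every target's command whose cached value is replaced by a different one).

New value of assets.gen: -15.
Target commands that run: assets.gen, deps.gen, patch.gen, tokens.gen — 4 in total.
Values that change: assets.gen, audit.txt, deps.gen, patch.gen, tokens.gen.

First evaluation (everything demanded from the output):
  deps.gen = mul(-1, 5) = -5
  patch.gen = neg(-5) = 5
  tokens.gen = absv(-5) = 5
  assets.gen = min2(5, 5) = 5

Propagation after the edit:
  deps.gen: runs — audit.txt -1->3; result 15.
  patch.gen: runs — deps.gen -5->15; result -15.
  tokens.gen: runs — deps.gen -5->15; result 15.
  assets.gen: runs — tokens.gen 5->15; patch.gen 5->-15; result -15.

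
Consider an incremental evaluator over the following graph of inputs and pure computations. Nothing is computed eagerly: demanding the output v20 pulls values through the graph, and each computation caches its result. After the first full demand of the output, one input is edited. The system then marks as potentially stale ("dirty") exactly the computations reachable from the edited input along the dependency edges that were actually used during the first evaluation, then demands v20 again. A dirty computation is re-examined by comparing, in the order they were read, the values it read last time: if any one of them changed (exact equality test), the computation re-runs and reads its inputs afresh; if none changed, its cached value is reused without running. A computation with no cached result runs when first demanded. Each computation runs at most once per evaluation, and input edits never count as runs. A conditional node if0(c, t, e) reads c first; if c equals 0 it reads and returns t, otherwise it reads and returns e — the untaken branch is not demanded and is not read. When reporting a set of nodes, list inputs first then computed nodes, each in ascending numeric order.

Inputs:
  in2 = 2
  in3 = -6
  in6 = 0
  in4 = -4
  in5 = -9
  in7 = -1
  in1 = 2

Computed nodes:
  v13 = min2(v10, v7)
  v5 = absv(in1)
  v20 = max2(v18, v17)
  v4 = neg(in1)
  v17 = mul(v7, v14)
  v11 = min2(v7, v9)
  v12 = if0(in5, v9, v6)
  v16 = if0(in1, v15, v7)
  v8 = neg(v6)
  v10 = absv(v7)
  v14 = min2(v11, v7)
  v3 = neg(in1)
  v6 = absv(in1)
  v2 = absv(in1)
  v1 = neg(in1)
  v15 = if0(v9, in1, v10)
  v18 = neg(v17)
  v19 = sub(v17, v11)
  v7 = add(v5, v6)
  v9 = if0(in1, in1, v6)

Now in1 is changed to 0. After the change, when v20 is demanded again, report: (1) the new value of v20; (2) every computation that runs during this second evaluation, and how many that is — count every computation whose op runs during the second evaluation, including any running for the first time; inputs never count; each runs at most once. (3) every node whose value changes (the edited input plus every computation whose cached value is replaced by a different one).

v20 now evaluates to 0.
Run set: v5, v6, v7, v9, v11, v14, v17, v18, v20 (9 run).
Changed values: in1, v5, v6, v7, v9, v11, v14, v17, v18, v20.

Initial pass — values computed on the first demand:
  v5 = absv(2) = 2
  v6 = absv(2) = 2
  v7 = add(2, 2) = 4
  v9 = if0(in1=2 -> else branch v6) = 2
  v11 = min2(4, 2) = 2
  v14 = min2(2, 4) = 2
  v17 = mul(4, 2) = 8
  v18 = neg(8) = -8
  v20 = max2(-8, 8) = 8

Second demand — change propagation:
  v5: re-runs because in1 2->0; new result 0.
  v6: re-runs because in1 2->0; new result 0.
  v7: re-runs because v5 2->0; v6 2->0; new result 0.
  v9: re-runs because in1 2->0; v6 2->0; new result 0.
  v11: re-runs because v7 4->0; v9 2->0; new result 0.
  v14: re-runs because v11 2->0; v7 4->0; new result 0.
  v17: re-runs because v7 4->0; v14 2->0; new result 0.
  v18: re-runs because v17 8->0; new result 0.
  v20: re-runs because v18 -8->0; v17 8->0; new result 0.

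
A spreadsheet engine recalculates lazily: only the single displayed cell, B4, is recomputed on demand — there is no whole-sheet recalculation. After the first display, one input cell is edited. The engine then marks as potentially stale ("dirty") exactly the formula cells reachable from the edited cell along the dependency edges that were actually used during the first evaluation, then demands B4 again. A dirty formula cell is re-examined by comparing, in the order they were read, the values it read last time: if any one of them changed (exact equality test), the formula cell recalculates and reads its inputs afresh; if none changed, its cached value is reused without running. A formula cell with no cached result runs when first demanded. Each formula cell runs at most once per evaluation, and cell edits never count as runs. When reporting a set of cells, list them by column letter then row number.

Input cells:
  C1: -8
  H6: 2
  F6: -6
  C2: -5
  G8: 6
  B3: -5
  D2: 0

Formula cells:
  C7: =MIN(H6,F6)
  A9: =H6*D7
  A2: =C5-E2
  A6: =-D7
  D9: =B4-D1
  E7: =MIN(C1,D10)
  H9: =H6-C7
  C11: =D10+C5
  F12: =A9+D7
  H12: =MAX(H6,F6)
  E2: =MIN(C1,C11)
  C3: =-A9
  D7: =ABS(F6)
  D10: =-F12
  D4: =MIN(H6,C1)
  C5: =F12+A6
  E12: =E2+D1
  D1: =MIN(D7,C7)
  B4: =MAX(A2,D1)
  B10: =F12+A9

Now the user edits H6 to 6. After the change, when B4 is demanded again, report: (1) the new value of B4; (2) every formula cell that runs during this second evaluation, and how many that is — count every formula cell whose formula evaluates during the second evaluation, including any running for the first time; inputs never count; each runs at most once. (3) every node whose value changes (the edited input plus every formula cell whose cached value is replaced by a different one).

First evaluation (everything demanded from the output):
  C7 = MIN(2, -6) = -6
  D7 = ABS(-6) = 6
  A6 = -(6) = -6
  A9 = 2 * 6 = 12
  D1 = MIN(6, -6) = -6
  F12 = 12 + 6 = 18
  C5 = 18 + -6 = 12
  D10 = -(18) = -18
  C11 = -18 + 12 = -6
  E2 = MIN(-8, -6) = -8
  A2 = 12 - -8 = 20
  B4 = MAX(20, -6) = 20

Propagation after the edit:
  A9: runs — H6 2->6; result 36.
  C7: runs — H6 2->6; result -6 (same value as before).
  D1: checked — values it read are unchanged (D7 unchanged, C7 unchanged); reused cached -6 without running.
  F12: runs — A9 12->36; result 42.
  C5: runs — F12 18->42; result 36.
  D10: runs — F12 18->42; result -42.
  C11: runs — D10 -18->-42; C5 12->36; result -6 (same value as before).
  E2: checked — values it read are unchanged (C1 unchanged, C11 unchanged); reused cached -8 without running.
  A2: runs — C5 12->36; result 44.
  B4: runs — A2 20->44; result 44.

Key observation: the cutoff stops propagation at E2 — its inputs' values are unchanged, so it reuses its cache.

New value of B4: 44.
Formula cells that run: A2, A9, B4, C5, C7, C11, D10, F12 — 8 in total.
Values that change: A2, A9, B4, C5, D10, F12, H6.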